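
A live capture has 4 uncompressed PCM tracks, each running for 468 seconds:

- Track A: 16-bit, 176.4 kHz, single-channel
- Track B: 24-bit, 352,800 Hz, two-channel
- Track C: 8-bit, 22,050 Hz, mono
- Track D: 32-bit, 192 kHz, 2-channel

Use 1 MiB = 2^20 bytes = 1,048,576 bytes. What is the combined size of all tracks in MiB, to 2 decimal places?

Track A: 176,400 × 468 × 2 × 1 = 165,110,400 bytes.
Track B: 352,800 × 468 × 3 × 2 = 990,662,400 bytes.
Track C: 22,050 × 468 × 1 × 1 = 10,319,400 bytes.
Track D: 192,000 × 468 × 4 × 2 = 718,848,000 bytes.
Total = 1,884,940,200 bytes = 1797.62 MiB.

1797.62 MiB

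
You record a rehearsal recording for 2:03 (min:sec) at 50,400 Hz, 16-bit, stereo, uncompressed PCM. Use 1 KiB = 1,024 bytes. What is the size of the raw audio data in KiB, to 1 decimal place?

Duration = 2:03 (min:sec) = 123 s.
Bytes = 50,400 samples/s × 123 s × 2 bytes/sample × 2 ch = 24,796,800 bytes.
24,796,800 / 1,024 = 24215.6 KiB.

24215.6 KiB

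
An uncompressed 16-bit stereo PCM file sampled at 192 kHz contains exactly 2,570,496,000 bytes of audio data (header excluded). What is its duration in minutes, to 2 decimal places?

55.78 minutes

Byte rate = 192,000 × 2 × 2 = 768,000 bytes/s.
Duration = 2,570,496,000 / 768,000 = 3,347 s.
3,347 s / 60 = 55.78 minutes.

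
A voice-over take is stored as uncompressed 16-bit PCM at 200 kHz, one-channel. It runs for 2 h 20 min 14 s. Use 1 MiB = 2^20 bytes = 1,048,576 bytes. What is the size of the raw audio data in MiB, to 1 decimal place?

3209.7 MiB

Duration = 2 h 20 min 14 s = 8,414 s.
Bytes = 200,000 samples/s × 8,414 s × 2 bytes/sample × 1 ch = 3,365,600,000 bytes.
3,365,600,000 / 1,048,576 = 3209.7 MiB.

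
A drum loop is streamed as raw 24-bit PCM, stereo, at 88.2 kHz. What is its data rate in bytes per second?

529,200 bytes/s

Bit rate = 88,200 × 24 × 2 = 4,233,600 bits/s.
4,233,600 / 8 = 529,200 bytes/s.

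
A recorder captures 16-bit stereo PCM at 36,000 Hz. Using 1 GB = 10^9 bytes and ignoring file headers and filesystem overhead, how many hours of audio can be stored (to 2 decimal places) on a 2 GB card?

Uncompressed byte rate = 36,000 × 2 × 2 = 144,000 bytes/s.
Capacity = 2 × 1,000,000,000 = 2,000,000,000 bytes.
2,000,000,000 / 144,000 ≈ 13888.89 s → 3.86 hours.

3.86 hours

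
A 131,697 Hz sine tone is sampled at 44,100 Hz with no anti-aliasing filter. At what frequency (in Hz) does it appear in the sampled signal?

603 Hz

Nyquist = 44,100/2 = 22,050 Hz; 131,697 Hz exceeds it.
Alias = |131,697 − 3×44,100| = |131,697 − 132,300| = 603 Hz.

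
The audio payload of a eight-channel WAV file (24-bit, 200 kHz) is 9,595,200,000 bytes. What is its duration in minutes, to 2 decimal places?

33.32 minutes

Byte rate = 200,000 × 3 × 8 = 4,800,000 bytes/s.
Duration = 9,595,200,000 / 4,800,000 = 1,999 s.
1,999 s / 60 = 33.32 minutes.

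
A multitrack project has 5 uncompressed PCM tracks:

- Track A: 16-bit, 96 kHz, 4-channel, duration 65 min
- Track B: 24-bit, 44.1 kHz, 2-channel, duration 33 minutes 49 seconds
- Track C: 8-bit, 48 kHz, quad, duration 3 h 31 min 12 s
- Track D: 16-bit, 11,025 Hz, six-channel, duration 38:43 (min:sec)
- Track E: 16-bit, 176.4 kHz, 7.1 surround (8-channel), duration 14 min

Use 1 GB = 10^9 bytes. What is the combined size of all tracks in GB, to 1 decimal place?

Track A: 65 min = 3,900 s; 96,000 × 3,900 × 2 × 4 = 2,995,200,000 bytes.
Track B: 33 minutes 49 seconds = 2,029 s; 44,100 × 2,029 × 3 × 2 = 536,873,400 bytes.
Track C: 3 h 31 min 12 s = 12,672 s; 48,000 × 12,672 × 1 × 4 = 2,433,024,000 bytes.
Track D: 38:43 (min:sec) = 2,323 s; 11,025 × 2,323 × 2 × 6 = 307,332,900 bytes.
Track E: 14 min = 840 s; 176,400 × 840 × 2 × 8 = 2,370,816,000 bytes.
Total = 8,643,246,300 bytes = 8.6 GB.

8.6 GB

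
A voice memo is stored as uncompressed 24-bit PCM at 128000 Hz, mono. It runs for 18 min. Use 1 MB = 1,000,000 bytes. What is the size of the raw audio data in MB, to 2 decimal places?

414.72 MB

Duration = 18 min = 1,080 s.
Bytes = 128,000 samples/s × 1,080 s × 3 bytes/sample × 1 ch = 414,720,000 bytes.
414,720,000 / 1,000,000 = 414.72 MB.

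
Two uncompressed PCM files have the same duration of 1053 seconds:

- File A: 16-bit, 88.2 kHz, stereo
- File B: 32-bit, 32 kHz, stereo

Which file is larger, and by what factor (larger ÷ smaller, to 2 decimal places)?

File A, by a factor of 1.38

File A: 88,200 × 2 × 2 = 352,800 bytes/s.
File B: 32,000 × 4 × 2 = 256,000 bytes/s.
File A is larger; ratio = 371,498,400 / 269,568,000 = 1.38.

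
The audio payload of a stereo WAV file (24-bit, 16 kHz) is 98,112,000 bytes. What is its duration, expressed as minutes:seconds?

Byte rate = 16,000 × 3 × 2 = 96,000 bytes/s.
Duration = 98,112,000 / 96,000 = 1,022 s.
1,022 s = 17:02.

17:02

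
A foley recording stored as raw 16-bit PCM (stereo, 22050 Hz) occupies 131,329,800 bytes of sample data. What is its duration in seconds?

Byte rate = 22,050 × 2 × 2 = 88,200 bytes/s.
Duration = 131,329,800 / 88,200 = 1,489 s.

1,489 seconds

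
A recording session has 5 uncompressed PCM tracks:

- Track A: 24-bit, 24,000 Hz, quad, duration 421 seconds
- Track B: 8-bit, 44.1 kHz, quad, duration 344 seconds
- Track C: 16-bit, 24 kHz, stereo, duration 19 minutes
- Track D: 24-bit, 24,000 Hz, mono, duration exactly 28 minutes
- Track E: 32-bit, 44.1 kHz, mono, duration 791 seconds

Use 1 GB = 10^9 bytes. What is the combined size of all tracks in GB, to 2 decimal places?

0.55 GB

Track A: 24,000 × 421 × 3 × 4 = 121,248,000 bytes.
Track B: 44,100 × 344 × 1 × 4 = 60,681,600 bytes.
Track C: 19 minutes = 1,140 s; 24,000 × 1,140 × 2 × 2 = 109,440,000 bytes.
Track D: exactly 28 minutes = 1,680 s; 24,000 × 1,680 × 3 × 1 = 120,960,000 bytes.
Track E: 44,100 × 791 × 4 × 1 = 139,532,400 bytes.
Total = 551,862,000 bytes = 0.55 GB.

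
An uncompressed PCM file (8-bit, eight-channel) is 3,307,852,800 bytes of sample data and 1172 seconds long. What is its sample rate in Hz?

Bytes = sample_rate × seconds × bytes_per_sample × channels.
sample_rate = 3,307,852,800 / (1,172 × 1 × 8) = 3,307,852,800 / 9,376 = 352,800 Hz.

352,800 Hz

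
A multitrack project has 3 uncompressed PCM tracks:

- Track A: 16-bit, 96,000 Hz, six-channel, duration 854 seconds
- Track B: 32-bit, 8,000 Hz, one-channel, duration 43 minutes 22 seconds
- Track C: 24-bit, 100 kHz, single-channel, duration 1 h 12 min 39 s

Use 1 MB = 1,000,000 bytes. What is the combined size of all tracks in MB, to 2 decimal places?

2374.77 MB

Track A: 96,000 × 854 × 2 × 6 = 983,808,000 bytes.
Track B: 43 minutes 22 seconds = 2,602 s; 8,000 × 2,602 × 4 × 1 = 83,264,000 bytes.
Track C: 1 h 12 min 39 s = 4,359 s; 100,000 × 4,359 × 3 × 1 = 1,307,700,000 bytes.
Total = 2,374,772,000 bytes = 2374.77 MB.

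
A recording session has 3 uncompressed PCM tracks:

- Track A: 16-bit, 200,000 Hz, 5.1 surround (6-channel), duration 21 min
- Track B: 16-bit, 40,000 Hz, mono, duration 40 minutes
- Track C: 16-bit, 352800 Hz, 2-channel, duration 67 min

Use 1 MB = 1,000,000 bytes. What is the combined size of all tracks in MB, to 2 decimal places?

Track A: 21 min = 1,260 s; 200,000 × 1,260 × 2 × 6 = 3,024,000,000 bytes.
Track B: 40 minutes = 2,400 s; 40,000 × 2,400 × 2 × 1 = 192,000,000 bytes.
Track C: 67 min = 4,020 s; 352,800 × 4,020 × 2 × 2 = 5,673,024,000 bytes.
Total = 8,889,024,000 bytes = 8889.02 MB.

8889.02 MB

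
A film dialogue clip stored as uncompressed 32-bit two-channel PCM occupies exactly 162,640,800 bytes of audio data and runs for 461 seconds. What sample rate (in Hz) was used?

Bytes = sample_rate × seconds × bytes_per_sample × channels.
sample_rate = 162,640,800 / (461 × 4 × 2) = 162,640,800 / 3,688 = 44,100 Hz.

44,100 Hz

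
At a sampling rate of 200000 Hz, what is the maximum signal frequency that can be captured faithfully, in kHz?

Nyquist frequency = sample rate / 2 = 200,000 / 2 = 100 kHz.

100 kHz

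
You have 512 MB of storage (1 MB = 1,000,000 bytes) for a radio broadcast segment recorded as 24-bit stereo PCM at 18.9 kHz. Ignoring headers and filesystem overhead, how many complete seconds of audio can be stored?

Uncompressed byte rate = 18,900 × 3 × 2 = 113,400 bytes/s.
Capacity = 512 × 1,000,000 = 512,000,000 bytes.
512,000,000 / 113,400 ≈ 4514.99 s → 4,514 seconds.

4,514 seconds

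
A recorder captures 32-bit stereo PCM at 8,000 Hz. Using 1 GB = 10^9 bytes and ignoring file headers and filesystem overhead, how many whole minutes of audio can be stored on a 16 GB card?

4,166 minutes

Uncompressed byte rate = 8,000 × 4 × 2 = 64,000 bytes/s.
Capacity = 16 × 1,000,000,000 = 16,000,000,000 bytes.
16,000,000,000 / 64,000 ≈ 250000 s → 4,166 minutes.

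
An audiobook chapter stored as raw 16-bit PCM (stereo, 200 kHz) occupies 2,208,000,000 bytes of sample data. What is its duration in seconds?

2,760 seconds

Byte rate = 200,000 × 2 × 2 = 800,000 bytes/s.
Duration = 2,208,000,000 / 800,000 = 2,760 s.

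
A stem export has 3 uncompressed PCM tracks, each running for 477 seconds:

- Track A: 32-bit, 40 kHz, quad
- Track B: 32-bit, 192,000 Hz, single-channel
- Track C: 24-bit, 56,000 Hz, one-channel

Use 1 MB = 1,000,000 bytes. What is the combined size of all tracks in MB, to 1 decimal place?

751.8 MB

Track A: 40,000 × 477 × 4 × 4 = 305,280,000 bytes.
Track B: 192,000 × 477 × 4 × 1 = 366,336,000 bytes.
Track C: 56,000 × 477 × 3 × 1 = 80,136,000 bytes.
Total = 751,752,000 bytes = 751.8 MB.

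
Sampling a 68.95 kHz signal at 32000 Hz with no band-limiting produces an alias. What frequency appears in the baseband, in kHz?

Nyquist = 32,000/2 = 16,000 Hz; 68,950 Hz exceeds it.
Alias = |68,950 − 2×32,000| = |68,950 − 64,000| = 4,950 Hz = 4.95 kHz.

4.95 kHz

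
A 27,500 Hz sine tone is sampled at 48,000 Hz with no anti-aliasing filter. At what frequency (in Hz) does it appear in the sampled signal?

Nyquist = 48,000/2 = 24,000 Hz; 27,500 Hz exceeds it.
Alias = |27,500 − 1×48,000| = |27,500 − 48,000| = 20,500 Hz.

20,500 Hz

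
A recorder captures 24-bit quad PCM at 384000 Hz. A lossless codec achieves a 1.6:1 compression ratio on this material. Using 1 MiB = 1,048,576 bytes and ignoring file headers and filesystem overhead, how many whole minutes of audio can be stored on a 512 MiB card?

Uncompressed byte rate = 384,000 × 3 × 4 = 4,608,000 bytes/s.
After 1.6:1 compression, effective rate ≈ 2880000 bytes/s.
Capacity = 512 × 1,048,576 = 536,870,912 bytes.
536,870,912 / effective rate ≈ 186.41 s → 3 minutes.

3 minutes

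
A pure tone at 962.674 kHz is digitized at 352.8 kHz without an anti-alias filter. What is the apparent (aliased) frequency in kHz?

Nyquist = 352,800/2 = 176,400 Hz; 962,674 Hz exceeds it.
Alias = |962,674 − 3×352,800| = |962,674 − 1,058,400| = 95,726 Hz = 95.726 kHz.

95.726 kHz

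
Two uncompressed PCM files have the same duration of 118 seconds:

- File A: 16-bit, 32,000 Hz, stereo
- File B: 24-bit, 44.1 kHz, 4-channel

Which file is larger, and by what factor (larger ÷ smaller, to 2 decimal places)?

File A: 32,000 × 2 × 2 = 128,000 bytes/s.
File B: 44,100 × 3 × 4 = 529,200 bytes/s.
File B is larger; ratio = 62,445,600 / 15,104,000 = 4.13.

File B, by a factor of 4.13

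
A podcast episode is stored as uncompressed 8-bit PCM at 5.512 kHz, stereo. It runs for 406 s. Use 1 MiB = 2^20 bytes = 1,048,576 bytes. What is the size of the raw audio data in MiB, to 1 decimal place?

4.3 MiB

Bytes = 5,512 samples/s × 406 s × 1 bytes/sample × 2 ch = 4,475,744 bytes.
4,475,744 / 1,048,576 = 4.3 MiB.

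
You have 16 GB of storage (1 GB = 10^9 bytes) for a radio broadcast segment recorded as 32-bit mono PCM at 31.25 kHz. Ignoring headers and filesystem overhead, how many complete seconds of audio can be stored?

Uncompressed byte rate = 31,250 × 4 × 1 = 125,000 bytes/s.
Capacity = 16 × 1,000,000,000 = 16,000,000,000 bytes.
16,000,000,000 / 125,000 ≈ 128000 s → 128,000 seconds.

128,000 seconds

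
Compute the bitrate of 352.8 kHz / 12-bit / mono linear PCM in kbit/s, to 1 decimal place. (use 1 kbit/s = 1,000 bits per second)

Bit rate = 352,800 × 12 × 1 = 4,233,600 bits/s.
= 4233.6 kbit/s.

4233.6 kbit/s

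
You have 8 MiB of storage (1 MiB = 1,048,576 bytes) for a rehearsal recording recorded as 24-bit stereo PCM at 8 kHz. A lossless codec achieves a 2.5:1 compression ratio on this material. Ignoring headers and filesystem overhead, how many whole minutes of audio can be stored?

Uncompressed byte rate = 8,000 × 3 × 2 = 48,000 bytes/s.
After 2.5:1 compression, effective rate ≈ 19200 bytes/s.
Capacity = 8 × 1,048,576 = 8,388,608 bytes.
8,388,608 / effective rate ≈ 436.91 s → 7 minutes.

7 minutes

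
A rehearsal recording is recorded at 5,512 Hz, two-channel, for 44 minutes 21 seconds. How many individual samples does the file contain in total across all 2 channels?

29,334,864 samples

44 minutes 21 seconds = 2,661 s.
5,512 × 2,661 s × 2 ch = 29,334,864 samples.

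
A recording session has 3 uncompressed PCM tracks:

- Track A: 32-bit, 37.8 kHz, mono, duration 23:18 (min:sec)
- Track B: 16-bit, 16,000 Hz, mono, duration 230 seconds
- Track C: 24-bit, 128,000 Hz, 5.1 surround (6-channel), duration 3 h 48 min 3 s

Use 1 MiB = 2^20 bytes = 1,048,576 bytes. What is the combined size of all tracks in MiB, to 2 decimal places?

30273.79 MiB

Track A: 23:18 (min:sec) = 1,398 s; 37,800 × 1,398 × 4 × 1 = 211,377,600 bytes.
Track B: 16,000 × 230 × 2 × 1 = 7,360,000 bytes.
Track C: 3 h 48 min 3 s = 13,683 s; 128,000 × 13,683 × 3 × 6 = 31,525,632,000 bytes.
Total = 31,744,369,600 bytes = 30273.79 MiB.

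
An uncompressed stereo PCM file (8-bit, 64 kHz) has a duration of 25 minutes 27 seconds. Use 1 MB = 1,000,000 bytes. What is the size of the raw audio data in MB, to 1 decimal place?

195.5 MB

Duration = 25 minutes 27 seconds = 1,527 s.
Bytes = 64,000 samples/s × 1,527 s × 1 bytes/sample × 2 ch = 195,456,000 bytes.
195,456,000 / 1,000,000 = 195.5 MB.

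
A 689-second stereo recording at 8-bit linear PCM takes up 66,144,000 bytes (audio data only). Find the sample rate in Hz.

48,000 Hz

Bytes = sample_rate × seconds × bytes_per_sample × channels.
sample_rate = 66,144,000 / (689 × 1 × 2) = 66,144,000 / 1,378 = 48,000 Hz.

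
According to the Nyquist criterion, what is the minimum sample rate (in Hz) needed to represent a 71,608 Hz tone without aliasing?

Minimum sample rate = 2 × 71,608 Hz = 143,216 Hz.

143,216 Hz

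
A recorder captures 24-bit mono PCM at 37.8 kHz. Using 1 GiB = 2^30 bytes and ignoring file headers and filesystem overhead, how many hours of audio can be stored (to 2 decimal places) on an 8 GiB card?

Uncompressed byte rate = 37,800 × 3 × 1 = 113,400 bytes/s.
Capacity = 8 × 1,073,741,824 = 8,589,934,592 bytes.
8,589,934,592 / 113,400 ≈ 75748.98 s → 21.04 hours.

21.04 hours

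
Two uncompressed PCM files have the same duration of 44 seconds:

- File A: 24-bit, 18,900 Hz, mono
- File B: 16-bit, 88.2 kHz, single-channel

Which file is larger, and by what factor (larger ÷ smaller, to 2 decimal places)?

File A: 18,900 × 3 × 1 = 56,700 bytes/s.
File B: 88,200 × 2 × 1 = 176,400 bytes/s.
File B is larger; ratio = 7,761,600 / 2,494,800 = 3.11.

File B, by a factor of 3.11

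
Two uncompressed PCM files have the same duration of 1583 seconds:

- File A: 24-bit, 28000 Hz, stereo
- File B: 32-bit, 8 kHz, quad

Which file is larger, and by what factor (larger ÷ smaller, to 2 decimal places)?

File A, by a factor of 1.31

File A: 28,000 × 3 × 2 = 168,000 bytes/s.
File B: 8,000 × 4 × 4 = 128,000 bytes/s.
File A is larger; ratio = 265,944,000 / 202,624,000 = 1.31.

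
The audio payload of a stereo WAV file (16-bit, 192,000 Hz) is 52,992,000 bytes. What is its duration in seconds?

69 seconds

Byte rate = 192,000 × 2 × 2 = 768,000 bytes/s.
Duration = 52,992,000 / 768,000 = 69 s.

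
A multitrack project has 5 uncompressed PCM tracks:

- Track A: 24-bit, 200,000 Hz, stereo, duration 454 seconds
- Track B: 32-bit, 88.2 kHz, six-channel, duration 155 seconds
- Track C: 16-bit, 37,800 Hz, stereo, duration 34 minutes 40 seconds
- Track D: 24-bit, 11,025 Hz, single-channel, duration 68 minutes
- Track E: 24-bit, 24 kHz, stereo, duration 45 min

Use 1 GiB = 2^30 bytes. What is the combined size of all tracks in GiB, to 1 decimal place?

Track A: 200,000 × 454 × 3 × 2 = 544,800,000 bytes.
Track B: 88,200 × 155 × 4 × 6 = 328,104,000 bytes.
Track C: 34 minutes 40 seconds = 2,080 s; 37,800 × 2,080 × 2 × 2 = 314,496,000 bytes.
Track D: 68 minutes = 4,080 s; 11,025 × 4,080 × 3 × 1 = 134,946,000 bytes.
Track E: 45 min = 2,700 s; 24,000 × 2,700 × 3 × 2 = 388,800,000 bytes.
Total = 1,711,146,000 bytes = 1.6 GiB.

1.6 GiB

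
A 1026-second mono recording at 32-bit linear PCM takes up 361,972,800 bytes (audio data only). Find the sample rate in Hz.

Bytes = sample_rate × seconds × bytes_per_sample × channels.
sample_rate = 361,972,800 / (1,026 × 4 × 1) = 361,972,800 / 4,104 = 88,200 Hz.

88,200 Hz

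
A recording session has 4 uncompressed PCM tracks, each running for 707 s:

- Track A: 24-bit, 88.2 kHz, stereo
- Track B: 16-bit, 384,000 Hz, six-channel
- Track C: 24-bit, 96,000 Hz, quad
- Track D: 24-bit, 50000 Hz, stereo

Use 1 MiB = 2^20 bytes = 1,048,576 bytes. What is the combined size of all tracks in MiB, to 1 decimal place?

Track A: 88,200 × 707 × 3 × 2 = 374,144,400 bytes.
Track B: 384,000 × 707 × 2 × 6 = 3,257,856,000 bytes.
Track C: 96,000 × 707 × 3 × 4 = 814,464,000 bytes.
Track D: 50,000 × 707 × 3 × 2 = 212,100,000 bytes.
Total = 4,658,564,400 bytes = 4442.8 MiB.

4442.8 MiB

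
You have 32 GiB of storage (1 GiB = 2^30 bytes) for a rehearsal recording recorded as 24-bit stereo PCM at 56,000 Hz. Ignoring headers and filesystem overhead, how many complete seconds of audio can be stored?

Uncompressed byte rate = 56,000 × 3 × 2 = 336,000 bytes/s.
Capacity = 32 × 1,073,741,824 = 34,359,738,368 bytes.
34,359,738,368 / 336,000 ≈ 102261.13 s → 102,261 seconds.

102,261 seconds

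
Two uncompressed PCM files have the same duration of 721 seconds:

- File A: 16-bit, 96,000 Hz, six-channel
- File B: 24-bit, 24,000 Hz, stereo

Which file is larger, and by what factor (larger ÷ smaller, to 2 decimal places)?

File A, by a factor of 8.00

File A: 96,000 × 2 × 6 = 1,152,000 bytes/s.
File B: 24,000 × 3 × 2 = 144,000 bytes/s.
File A is larger; ratio = 830,592,000 / 103,824,000 = 8.00.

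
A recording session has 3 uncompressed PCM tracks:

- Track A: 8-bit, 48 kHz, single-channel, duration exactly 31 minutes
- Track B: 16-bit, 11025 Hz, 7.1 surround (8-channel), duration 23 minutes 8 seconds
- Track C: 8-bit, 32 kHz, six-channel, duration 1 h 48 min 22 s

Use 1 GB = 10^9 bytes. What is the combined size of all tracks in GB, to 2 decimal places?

1.58 GB

Track A: exactly 31 minutes = 1,860 s; 48,000 × 1,860 × 1 × 1 = 89,280,000 bytes.
Track B: 23 minutes 8 seconds = 1,388 s; 11,025 × 1,388 × 2 × 8 = 244,843,200 bytes.
Track C: 1 h 48 min 22 s = 6,502 s; 32,000 × 6,502 × 1 × 6 = 1,248,384,000 bytes.
Total = 1,582,507,200 bytes = 1.58 GB.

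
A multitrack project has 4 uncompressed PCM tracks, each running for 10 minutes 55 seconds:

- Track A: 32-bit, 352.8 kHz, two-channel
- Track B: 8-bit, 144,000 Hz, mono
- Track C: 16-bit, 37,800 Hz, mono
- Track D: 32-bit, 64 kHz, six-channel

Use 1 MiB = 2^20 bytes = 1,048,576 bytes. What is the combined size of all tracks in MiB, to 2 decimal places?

2859.68 MiB

10 minutes 55 seconds = 655 s.
Track A: 352,800 × 655 × 4 × 2 = 1,848,672,000 bytes.
Track B: 144,000 × 655 × 1 × 1 = 94,320,000 bytes.
Track C: 37,800 × 655 × 2 × 1 = 49,518,000 bytes.
Track D: 64,000 × 655 × 4 × 6 = 1,006,080,000 bytes.
Total = 2,998,590,000 bytes = 2859.68 MiB.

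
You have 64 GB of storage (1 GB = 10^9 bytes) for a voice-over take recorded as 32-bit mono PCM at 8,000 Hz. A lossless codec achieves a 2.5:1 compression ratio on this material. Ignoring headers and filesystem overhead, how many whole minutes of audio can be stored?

Uncompressed byte rate = 8,000 × 4 × 1 = 32,000 bytes/s.
After 2.5:1 compression, effective rate ≈ 12800 bytes/s.
Capacity = 64 × 1,000,000,000 = 64,000,000,000 bytes.
64,000,000,000 / effective rate ≈ 5000000 s → 83,333 minutes.

83,333 minutes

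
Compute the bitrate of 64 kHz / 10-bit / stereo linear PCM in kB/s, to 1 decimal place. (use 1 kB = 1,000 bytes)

160.0 kB/s

Bit rate = 64,000 × 10 × 2 = 1,280,000 bits/s.
1,280,000 / 8 = 160,000 B/s = 160.0 kB/s.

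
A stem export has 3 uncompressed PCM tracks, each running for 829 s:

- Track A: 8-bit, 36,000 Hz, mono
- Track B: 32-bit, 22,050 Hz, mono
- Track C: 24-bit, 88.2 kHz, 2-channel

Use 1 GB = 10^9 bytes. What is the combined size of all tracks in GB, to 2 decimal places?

Track A: 36,000 × 829 × 1 × 1 = 29,844,000 bytes.
Track B: 22,050 × 829 × 4 × 1 = 73,117,800 bytes.
Track C: 88,200 × 829 × 3 × 2 = 438,706,800 bytes.
Total = 541,668,600 bytes = 0.54 GB.

0.54 GB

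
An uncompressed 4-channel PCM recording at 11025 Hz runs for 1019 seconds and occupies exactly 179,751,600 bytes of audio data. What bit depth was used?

32 bits

Bytes per sample = 179,751,600 / (11,025 × 1,019 × 4) = 179,751,600 / 44,937,900 = 4.
Bit depth = 4 × 8 = 32 bits.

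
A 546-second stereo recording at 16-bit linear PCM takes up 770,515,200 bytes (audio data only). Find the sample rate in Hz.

Bytes = sample_rate × seconds × bytes_per_sample × channels.
sample_rate = 770,515,200 / (546 × 2 × 2) = 770,515,200 / 2,184 = 352,800 Hz.

352,800 Hz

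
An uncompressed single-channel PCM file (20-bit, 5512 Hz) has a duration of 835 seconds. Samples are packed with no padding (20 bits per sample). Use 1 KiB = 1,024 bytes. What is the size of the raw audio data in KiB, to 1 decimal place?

Bits = 5,512 × 835 × 20 × 1 = 92,050,400 bits = 11,506,300 bytes.
11,506,300 / 1,024 = 11236.6 KiB.

11236.6 KiB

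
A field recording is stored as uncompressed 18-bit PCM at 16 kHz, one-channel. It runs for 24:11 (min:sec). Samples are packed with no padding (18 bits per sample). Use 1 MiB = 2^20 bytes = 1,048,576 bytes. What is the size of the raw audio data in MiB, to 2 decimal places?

Duration = 24:11 (min:sec) = 1,451 s.
Bits = 16,000 × 1,451 × 18 × 1 = 417,888,000 bits = 52,236,000 bytes.
52,236,000 / 1,048,576 = 49.82 MiB.

49.82 MiB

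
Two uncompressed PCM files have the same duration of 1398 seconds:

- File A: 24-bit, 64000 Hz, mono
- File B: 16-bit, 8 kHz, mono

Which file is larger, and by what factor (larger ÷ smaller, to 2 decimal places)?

File A: 64,000 × 3 × 1 = 192,000 bytes/s.
File B: 8,000 × 2 × 1 = 16,000 bytes/s.
File A is larger; ratio = 268,416,000 / 22,368,000 = 12.00.

File A, by a factor of 12.00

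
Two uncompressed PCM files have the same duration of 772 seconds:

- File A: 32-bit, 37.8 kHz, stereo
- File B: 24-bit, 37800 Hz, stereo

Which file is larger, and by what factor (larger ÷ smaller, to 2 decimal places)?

File A, by a factor of 1.33

File A: 37,800 × 4 × 2 = 302,400 bytes/s.
File B: 37,800 × 3 × 2 = 226,800 bytes/s.
File A is larger; ratio = 233,452,800 / 175,089,600 = 1.33.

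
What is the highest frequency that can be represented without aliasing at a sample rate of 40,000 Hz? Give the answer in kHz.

Nyquist frequency = sample rate / 2 = 40,000 / 2 = 20 kHz.

20 kHz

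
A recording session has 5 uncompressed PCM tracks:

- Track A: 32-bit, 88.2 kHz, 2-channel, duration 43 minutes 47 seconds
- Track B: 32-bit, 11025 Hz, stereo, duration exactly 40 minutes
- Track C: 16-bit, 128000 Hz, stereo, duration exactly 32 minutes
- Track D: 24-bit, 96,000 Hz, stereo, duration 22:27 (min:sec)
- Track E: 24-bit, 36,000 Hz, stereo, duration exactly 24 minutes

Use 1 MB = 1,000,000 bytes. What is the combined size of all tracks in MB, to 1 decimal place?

4135.2 MB

Track A: 43 minutes 47 seconds = 2,627 s; 88,200 × 2,627 × 4 × 2 = 1,853,611,200 bytes.
Track B: exactly 40 minutes = 2,400 s; 11,025 × 2,400 × 4 × 2 = 211,680,000 bytes.
Track C: exactly 32 minutes = 1,920 s; 128,000 × 1,920 × 2 × 2 = 983,040,000 bytes.
Track D: 22:27 (min:sec) = 1,347 s; 96,000 × 1,347 × 3 × 2 = 775,872,000 bytes.
Track E: exactly 24 minutes = 1,440 s; 36,000 × 1,440 × 3 × 2 = 311,040,000 bytes.
Total = 4,135,243,200 bytes = 4135.2 MB.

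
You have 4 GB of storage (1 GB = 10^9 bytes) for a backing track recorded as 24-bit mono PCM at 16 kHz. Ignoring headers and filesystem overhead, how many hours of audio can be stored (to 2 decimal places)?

Uncompressed byte rate = 16,000 × 3 × 1 = 48,000 bytes/s.
Capacity = 4 × 1,000,000,000 = 4,000,000,000 bytes.
4,000,000,000 / 48,000 ≈ 83333.33 s → 23.15 hours.

23.15 hours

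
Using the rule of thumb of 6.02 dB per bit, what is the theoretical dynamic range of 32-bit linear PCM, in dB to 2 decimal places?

192.64 dB

32 × 6.02 = 192.64 dB.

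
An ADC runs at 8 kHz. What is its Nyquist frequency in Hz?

4,000 Hz

Nyquist frequency = sample rate / 2 = 8,000 / 2 = 4,000 Hz.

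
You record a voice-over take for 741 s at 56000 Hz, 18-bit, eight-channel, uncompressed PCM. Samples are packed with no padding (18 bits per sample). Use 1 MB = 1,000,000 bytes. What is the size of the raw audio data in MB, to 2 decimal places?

746.93 MB

Bits = 56,000 × 741 × 18 × 8 = 5,975,424,000 bits = 746,928,000 bytes.
746,928,000 / 1,000,000 = 746.93 MB.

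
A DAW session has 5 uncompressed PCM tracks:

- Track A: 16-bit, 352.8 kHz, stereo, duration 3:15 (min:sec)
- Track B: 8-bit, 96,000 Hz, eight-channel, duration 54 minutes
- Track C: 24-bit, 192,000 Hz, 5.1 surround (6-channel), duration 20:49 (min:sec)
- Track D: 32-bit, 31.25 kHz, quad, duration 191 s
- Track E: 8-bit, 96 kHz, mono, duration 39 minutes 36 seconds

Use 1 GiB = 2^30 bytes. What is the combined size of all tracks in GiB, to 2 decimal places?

Track A: 3:15 (min:sec) = 195 s; 352,800 × 195 × 2 × 2 = 275,184,000 bytes.
Track B: 54 minutes = 3,240 s; 96,000 × 3,240 × 1 × 8 = 2,488,320,000 bytes.
Track C: 20:49 (min:sec) = 1,249 s; 192,000 × 1,249 × 3 × 6 = 4,316,544,000 bytes.
Track D: 31,250 × 191 × 4 × 4 = 95,500,000 bytes.
Track E: 39 minutes 36 seconds = 2,376 s; 96,000 × 2,376 × 1 × 1 = 228,096,000 bytes.
Total = 7,403,644,000 bytes = 6.90 GiB.

6.90 GiB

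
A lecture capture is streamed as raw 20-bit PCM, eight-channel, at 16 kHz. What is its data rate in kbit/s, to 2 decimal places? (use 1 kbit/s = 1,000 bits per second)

2560.00 kbit/s

Bit rate = 16,000 × 20 × 8 = 2,560,000 bits/s.
= 2560.00 kbit/s.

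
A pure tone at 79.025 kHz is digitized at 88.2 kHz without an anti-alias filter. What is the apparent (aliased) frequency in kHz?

Nyquist = 88,200/2 = 44,100 Hz; 79,025 Hz exceeds it.
Alias = |79,025 − 1×88,200| = |79,025 − 88,200| = 9,175 Hz = 9.175 kHz.

9.175 kHz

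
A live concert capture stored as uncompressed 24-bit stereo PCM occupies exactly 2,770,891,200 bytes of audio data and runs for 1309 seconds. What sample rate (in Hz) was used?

352,800 Hz

Bytes = sample_rate × seconds × bytes_per_sample × channels.
sample_rate = 2,770,891,200 / (1,309 × 3 × 2) = 2,770,891,200 / 7,854 = 352,800 Hz.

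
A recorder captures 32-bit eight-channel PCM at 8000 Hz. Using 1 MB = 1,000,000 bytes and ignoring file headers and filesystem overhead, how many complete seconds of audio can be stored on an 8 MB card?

Uncompressed byte rate = 8,000 × 4 × 8 = 256,000 bytes/s.
Capacity = 8 × 1,000,000 = 8,000,000 bytes.
8,000,000 / 256,000 ≈ 31.25 s → 31 seconds.

31 seconds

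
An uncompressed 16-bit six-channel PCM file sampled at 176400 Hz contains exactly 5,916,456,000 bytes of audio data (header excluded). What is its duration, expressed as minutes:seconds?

Byte rate = 176,400 × 2 × 6 = 2,116,800 bytes/s.
Duration = 5,916,456,000 / 2,116,800 = 2,795 s.
2,795 s = 46:35.

46:35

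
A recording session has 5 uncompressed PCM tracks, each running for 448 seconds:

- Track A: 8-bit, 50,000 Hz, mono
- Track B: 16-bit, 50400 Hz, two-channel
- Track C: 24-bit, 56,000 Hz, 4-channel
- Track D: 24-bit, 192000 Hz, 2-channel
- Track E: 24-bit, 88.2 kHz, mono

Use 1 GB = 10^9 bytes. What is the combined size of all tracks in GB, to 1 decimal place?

1.0 GB

Track A: 50,000 × 448 × 1 × 1 = 22,400,000 bytes.
Track B: 50,400 × 448 × 2 × 2 = 90,316,800 bytes.
Track C: 56,000 × 448 × 3 × 4 = 301,056,000 bytes.
Track D: 192,000 × 448 × 3 × 2 = 516,096,000 bytes.
Track E: 88,200 × 448 × 3 × 1 = 118,540,800 bytes.
Total = 1,048,409,600 bytes = 1.0 GB.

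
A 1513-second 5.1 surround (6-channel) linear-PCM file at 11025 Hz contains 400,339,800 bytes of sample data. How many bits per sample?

32 bits

Bytes per sample = 400,339,800 / (11,025 × 1,513 × 6) = 400,339,800 / 100,084,950 = 4.
Bit depth = 4 × 8 = 32 bits.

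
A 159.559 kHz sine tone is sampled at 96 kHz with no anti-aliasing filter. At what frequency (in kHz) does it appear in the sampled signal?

Nyquist = 96,000/2 = 48,000 Hz; 159,559 Hz exceeds it.
Alias = |159,559 − 2×96,000| = |159,559 − 192,000| = 32,441 Hz = 32.441 kHz.

32.441 kHz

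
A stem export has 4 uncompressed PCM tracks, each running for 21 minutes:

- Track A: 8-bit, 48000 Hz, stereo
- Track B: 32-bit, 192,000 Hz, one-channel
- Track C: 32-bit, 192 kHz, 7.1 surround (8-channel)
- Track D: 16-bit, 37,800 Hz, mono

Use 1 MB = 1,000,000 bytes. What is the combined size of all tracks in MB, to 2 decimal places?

21 minutes = 1,260 s.
Track A: 48,000 × 1,260 × 1 × 2 = 120,960,000 bytes.
Track B: 192,000 × 1,260 × 4 × 1 = 967,680,000 bytes.
Track C: 192,000 × 1,260 × 4 × 8 = 7,741,440,000 bytes.
Track D: 37,800 × 1,260 × 2 × 1 = 95,256,000 bytes.
Total = 8,925,336,000 bytes = 8925.34 MB.

8925.34 MB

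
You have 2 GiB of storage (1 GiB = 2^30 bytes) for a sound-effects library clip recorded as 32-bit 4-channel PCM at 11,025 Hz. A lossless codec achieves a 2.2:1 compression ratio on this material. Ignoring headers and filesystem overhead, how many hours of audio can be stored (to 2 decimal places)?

7.44 hours

Uncompressed byte rate = 11,025 × 4 × 4 = 176,400 bytes/s.
After 2.2:1 compression, effective rate ≈ 80181.82 bytes/s.
Capacity = 2 × 1,073,741,824 = 2,147,483,648 bytes.
2,147,483,648 / effective rate ≈ 26782.68 s → 7.44 hours.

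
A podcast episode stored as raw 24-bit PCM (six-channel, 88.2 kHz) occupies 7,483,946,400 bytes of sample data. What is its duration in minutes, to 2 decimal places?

78.57 minutes

Byte rate = 88,200 × 3 × 6 = 1,587,600 bytes/s.
Duration = 7,483,946,400 / 1,587,600 = 4,714 s.
4,714 s / 60 = 78.57 minutes.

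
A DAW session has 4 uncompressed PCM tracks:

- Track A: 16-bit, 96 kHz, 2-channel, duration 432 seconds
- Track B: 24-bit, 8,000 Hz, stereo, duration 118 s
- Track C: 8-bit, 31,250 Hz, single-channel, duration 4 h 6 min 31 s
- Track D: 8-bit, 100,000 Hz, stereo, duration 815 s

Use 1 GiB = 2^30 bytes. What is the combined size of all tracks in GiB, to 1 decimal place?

0.7 GiB

Track A: 96,000 × 432 × 2 × 2 = 165,888,000 bytes.
Track B: 8,000 × 118 × 3 × 2 = 5,664,000 bytes.
Track C: 4 h 6 min 31 s = 14,791 s; 31,250 × 14,791 × 1 × 1 = 462,218,750 bytes.
Track D: 100,000 × 815 × 1 × 2 = 163,000,000 bytes.
Total = 796,770,750 bytes = 0.7 GiB.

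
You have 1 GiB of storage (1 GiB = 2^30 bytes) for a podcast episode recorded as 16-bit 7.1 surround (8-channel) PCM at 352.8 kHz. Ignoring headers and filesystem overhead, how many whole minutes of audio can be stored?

Uncompressed byte rate = 352,800 × 2 × 8 = 5,644,800 bytes/s.
Capacity = 1 × 1,073,741,824 = 1,073,741,824 bytes.
1,073,741,824 / 5,644,800 ≈ 190.22 s → 3 minutes.

3 minutes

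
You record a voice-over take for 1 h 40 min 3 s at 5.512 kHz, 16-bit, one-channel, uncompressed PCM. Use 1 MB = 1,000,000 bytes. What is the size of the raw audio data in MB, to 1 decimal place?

Duration = 1 h 40 min 3 s = 6,003 s.
Bytes = 5,512 samples/s × 6,003 s × 2 bytes/sample × 1 ch = 66,177,072 bytes.
66,177,072 / 1,000,000 = 66.2 MB.

66.2 MB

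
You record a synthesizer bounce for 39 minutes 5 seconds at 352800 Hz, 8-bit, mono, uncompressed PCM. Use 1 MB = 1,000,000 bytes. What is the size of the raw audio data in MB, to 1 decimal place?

Duration = 39 minutes 5 seconds = 2,345 s.
Bytes = 352,800 samples/s × 2,345 s × 1 bytes/sample × 1 ch = 827,316,000 bytes.
827,316,000 / 1,000,000 = 827.3 MB.

827.3 MB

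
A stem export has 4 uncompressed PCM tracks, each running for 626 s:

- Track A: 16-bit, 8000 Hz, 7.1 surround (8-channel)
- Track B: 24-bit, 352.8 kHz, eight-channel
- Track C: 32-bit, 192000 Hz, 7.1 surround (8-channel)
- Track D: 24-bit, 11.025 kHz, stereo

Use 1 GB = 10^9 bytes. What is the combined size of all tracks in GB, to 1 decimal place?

9.3 GB

Track A: 8,000 × 626 × 2 × 8 = 80,128,000 bytes.
Track B: 352,800 × 626 × 3 × 8 = 5,300,467,200 bytes.
Track C: 192,000 × 626 × 4 × 8 = 3,846,144,000 bytes.
Track D: 11,025 × 626 × 3 × 2 = 41,409,900 bytes.
Total = 9,268,149,100 bytes = 9.3 GB.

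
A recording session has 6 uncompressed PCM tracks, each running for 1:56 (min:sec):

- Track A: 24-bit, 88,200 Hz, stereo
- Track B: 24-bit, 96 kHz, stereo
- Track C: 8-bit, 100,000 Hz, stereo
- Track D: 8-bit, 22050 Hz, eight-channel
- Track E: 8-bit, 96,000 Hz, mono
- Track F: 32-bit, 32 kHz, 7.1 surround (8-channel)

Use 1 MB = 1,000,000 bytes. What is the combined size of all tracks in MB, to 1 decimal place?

1:56 (min:sec) = 116 s.
Track A: 88,200 × 116 × 3 × 2 = 61,387,200 bytes.
Track B: 96,000 × 116 × 3 × 2 = 66,816,000 bytes.
Track C: 100,000 × 116 × 1 × 2 = 23,200,000 bytes.
Track D: 22,050 × 116 × 1 × 8 = 20,462,400 bytes.
Track E: 96,000 × 116 × 1 × 1 = 11,136,000 bytes.
Track F: 32,000 × 116 × 4 × 8 = 118,784,000 bytes.
Total = 301,785,600 bytes = 301.8 MB.

301.8 MB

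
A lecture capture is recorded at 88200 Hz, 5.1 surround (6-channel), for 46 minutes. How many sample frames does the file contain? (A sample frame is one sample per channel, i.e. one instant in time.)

243,432,000 sample frames

46 minutes = 2,760 s.
88,200 samples/s × 2,760 s = 243,432,000 frames.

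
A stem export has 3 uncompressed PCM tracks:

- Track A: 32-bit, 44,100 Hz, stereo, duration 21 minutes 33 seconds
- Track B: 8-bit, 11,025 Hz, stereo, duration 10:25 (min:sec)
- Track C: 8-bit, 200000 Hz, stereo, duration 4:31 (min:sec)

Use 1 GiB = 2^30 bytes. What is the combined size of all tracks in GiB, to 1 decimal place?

Track A: 21 minutes 33 seconds = 1,293 s; 44,100 × 1,293 × 4 × 2 = 456,170,400 bytes.
Track B: 10:25 (min:sec) = 625 s; 11,025 × 625 × 1 × 2 = 13,781,250 bytes.
Track C: 4:31 (min:sec) = 271 s; 200,000 × 271 × 1 × 2 = 108,400,000 bytes.
Total = 578,351,650 bytes = 0.5 GiB.

0.5 GiB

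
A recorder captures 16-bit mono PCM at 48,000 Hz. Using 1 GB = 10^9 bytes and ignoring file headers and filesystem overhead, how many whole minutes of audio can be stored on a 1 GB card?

173 minutes

Uncompressed byte rate = 48,000 × 2 × 1 = 96,000 bytes/s.
Capacity = 1 × 1,000,000,000 = 1,000,000,000 bytes.
1,000,000,000 / 96,000 ≈ 10416.67 s → 173 minutes.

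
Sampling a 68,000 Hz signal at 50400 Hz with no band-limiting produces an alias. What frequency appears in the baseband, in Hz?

Nyquist = 50,400/2 = 25,200 Hz; 68,000 Hz exceeds it.
Alias = |68,000 − 1×50,400| = |68,000 − 50,400| = 17,600 Hz.

17,600 Hz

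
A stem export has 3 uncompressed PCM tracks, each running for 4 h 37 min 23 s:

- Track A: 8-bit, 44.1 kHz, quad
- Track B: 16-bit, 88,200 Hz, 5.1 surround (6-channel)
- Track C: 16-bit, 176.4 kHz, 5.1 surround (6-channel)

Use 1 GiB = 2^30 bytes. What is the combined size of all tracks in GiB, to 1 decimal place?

4 h 37 min 23 s = 16,643 s.
Track A: 44,100 × 16,643 × 1 × 4 = 2,935,825,200 bytes.
Track B: 88,200 × 16,643 × 2 × 6 = 17,614,951,200 bytes.
Track C: 176,400 × 16,643 × 2 × 6 = 35,229,902,400 bytes.
Total = 55,780,678,800 bytes = 51.9 GiB.

51.9 GiB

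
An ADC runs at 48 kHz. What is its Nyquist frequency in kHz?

24 kHz

Nyquist frequency = sample rate / 2 = 48,000 / 2 = 24 kHz.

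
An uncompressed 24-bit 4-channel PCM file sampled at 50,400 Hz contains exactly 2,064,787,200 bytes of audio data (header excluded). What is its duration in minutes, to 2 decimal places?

56.90 minutes

Byte rate = 50,400 × 3 × 4 = 604,800 bytes/s.
Duration = 2,064,787,200 / 604,800 = 3,414 s.
3,414 s / 60 = 56.90 minutes.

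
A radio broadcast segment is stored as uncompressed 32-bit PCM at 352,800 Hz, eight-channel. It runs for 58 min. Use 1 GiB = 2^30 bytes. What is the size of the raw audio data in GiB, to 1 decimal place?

36.6 GiB

Duration = 58 min = 3,480 s.
Bytes = 352,800 samples/s × 3,480 s × 4 bytes/sample × 8 ch = 39,287,808,000 bytes.
39,287,808,000 / 1,073,741,824 = 36.6 GiB.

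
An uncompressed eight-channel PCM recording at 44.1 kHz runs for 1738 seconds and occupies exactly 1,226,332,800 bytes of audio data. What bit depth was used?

Bytes per sample = 1,226,332,800 / (44,100 × 1,738 × 8) = 1,226,332,800 / 613,166,400 = 2.
Bit depth = 2 × 8 = 16 bits.

16 bits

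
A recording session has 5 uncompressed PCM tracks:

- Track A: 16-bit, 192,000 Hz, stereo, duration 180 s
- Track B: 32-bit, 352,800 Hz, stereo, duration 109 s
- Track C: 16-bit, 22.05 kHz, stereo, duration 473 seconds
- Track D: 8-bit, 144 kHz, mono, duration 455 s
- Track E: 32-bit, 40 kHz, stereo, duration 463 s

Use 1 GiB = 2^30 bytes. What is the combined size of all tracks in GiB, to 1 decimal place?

Track A: 192,000 × 180 × 2 × 2 = 138,240,000 bytes.
Track B: 352,800 × 109 × 4 × 2 = 307,641,600 bytes.
Track C: 22,050 × 473 × 2 × 2 = 41,718,600 bytes.
Track D: 144,000 × 455 × 1 × 1 = 65,520,000 bytes.
Track E: 40,000 × 463 × 4 × 2 = 148,160,000 bytes.
Total = 701,280,200 bytes = 0.7 GiB.

0.7 GiB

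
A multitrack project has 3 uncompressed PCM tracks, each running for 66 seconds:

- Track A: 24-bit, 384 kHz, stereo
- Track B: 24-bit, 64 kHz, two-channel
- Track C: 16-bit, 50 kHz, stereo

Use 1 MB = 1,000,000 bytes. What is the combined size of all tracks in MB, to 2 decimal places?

190.61 MB

Track A: 384,000 × 66 × 3 × 2 = 152,064,000 bytes.
Track B: 64,000 × 66 × 3 × 2 = 25,344,000 bytes.
Track C: 50,000 × 66 × 2 × 2 = 13,200,000 bytes.
Total = 190,608,000 bytes = 190.61 MB.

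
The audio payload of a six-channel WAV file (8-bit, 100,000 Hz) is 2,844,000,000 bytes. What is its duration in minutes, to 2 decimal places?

79.00 minutes

Byte rate = 100,000 × 1 × 6 = 600,000 bytes/s.
Duration = 2,844,000,000 / 600,000 = 4,740 s.
4,740 s / 60 = 79.00 minutes.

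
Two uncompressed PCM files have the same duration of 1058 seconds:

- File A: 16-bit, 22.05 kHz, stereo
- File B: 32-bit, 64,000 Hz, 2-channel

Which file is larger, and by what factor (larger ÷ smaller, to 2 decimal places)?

File B, by a factor of 5.80

File A: 22,050 × 2 × 2 = 88,200 bytes/s.
File B: 64,000 × 4 × 2 = 512,000 bytes/s.
File B is larger; ratio = 541,696,000 / 93,315,600 = 5.80.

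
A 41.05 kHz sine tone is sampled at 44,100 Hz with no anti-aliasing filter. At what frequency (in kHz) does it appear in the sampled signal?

Nyquist = 44,100/2 = 22,050 Hz; 41,050 Hz exceeds it.
Alias = |41,050 − 1×44,100| = |41,050 − 44,100| = 3,050 Hz = 3.05 kHz.

3.05 kHz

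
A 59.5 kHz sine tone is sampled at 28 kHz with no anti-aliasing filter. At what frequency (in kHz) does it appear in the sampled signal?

Nyquist = 28,000/2 = 14,000 Hz; 59,500 Hz exceeds it.
Alias = |59,500 − 2×28,000| = |59,500 − 56,000| = 3,500 Hz = 3.5 kHz.

3.5 kHz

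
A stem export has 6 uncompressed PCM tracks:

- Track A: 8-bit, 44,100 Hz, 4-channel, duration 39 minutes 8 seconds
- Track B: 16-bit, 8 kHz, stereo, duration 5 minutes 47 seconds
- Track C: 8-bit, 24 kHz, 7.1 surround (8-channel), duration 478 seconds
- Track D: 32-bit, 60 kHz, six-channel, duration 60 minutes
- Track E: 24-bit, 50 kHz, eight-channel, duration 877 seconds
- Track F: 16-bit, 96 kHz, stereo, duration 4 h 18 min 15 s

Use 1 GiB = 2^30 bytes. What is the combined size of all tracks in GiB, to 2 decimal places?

11.83 GiB

Track A: 39 minutes 8 seconds = 2,348 s; 44,100 × 2,348 × 1 × 4 = 414,187,200 bytes.
Track B: 5 minutes 47 seconds = 347 s; 8,000 × 347 × 2 × 2 = 11,104,000 bytes.
Track C: 24,000 × 478 × 1 × 8 = 91,776,000 bytes.
Track D: 60 minutes = 3,600 s; 60,000 × 3,600 × 4 × 6 = 5,184,000,000 bytes.
Track E: 50,000 × 877 × 3 × 8 = 1,052,400,000 bytes.
Track F: 4 h 18 min 15 s = 15,495 s; 96,000 × 15,495 × 2 × 2 = 5,950,080,000 bytes.
Total = 12,703,547,200 bytes = 11.83 GiB.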